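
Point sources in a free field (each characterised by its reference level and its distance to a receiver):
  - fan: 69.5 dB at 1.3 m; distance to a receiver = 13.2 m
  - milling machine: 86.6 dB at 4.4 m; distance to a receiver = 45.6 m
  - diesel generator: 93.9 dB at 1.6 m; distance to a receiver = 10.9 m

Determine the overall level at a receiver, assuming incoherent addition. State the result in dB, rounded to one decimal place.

77.6 dB

Apply inverse-square spreading to bring every level to the receiver, then sum 10^(L/10).
fan: 69.5 − 20·log₁₀(13.2/1.3) = 69.5 − 20.13 = 49.37 dB.
milling machine: 86.6 − 20·log₁₀(45.6/4.4) = 86.6 − 20.31 = 66.29 dB.
diesel generator: 93.9 − 20·log₁₀(10.9/1.6) = 93.9 − 16.67 = 77.23 dB.
Σ 10^(L/10) = 5.723e+07 → L_total = 10·log₁₀(5.723e+07) = 77.58 dB.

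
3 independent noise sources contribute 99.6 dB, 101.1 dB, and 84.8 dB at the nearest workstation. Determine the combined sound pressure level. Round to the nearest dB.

Incoherent sources combine by intensity addition: L_total = 10·log₁₀(Σ 10^(L_i/10)).
Σ 10^(L/10) = 10^(99.6/10) + 10^(101.1/10) + 10^(84.8/10) = 2.230e+10.
L_total = 10·log₁₀(2.230e+10) = 103.48 dB.

103 dB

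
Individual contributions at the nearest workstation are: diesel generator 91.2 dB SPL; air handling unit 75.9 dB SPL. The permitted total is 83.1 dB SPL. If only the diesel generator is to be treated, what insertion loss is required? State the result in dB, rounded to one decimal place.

Everything except the diesel generator sums to 10^(75.9/10) = 3.890e+07 in linear terms, 75.90 dB SPL.
The limit corresponds to 10^(83.1/10) = 2.042e+08; subtracting the fixed part leaves 1.653e+08 for the diesel generator, i.e. 82.18 dB SPL.
So the diesel generator must be reduced from 91.2 to 82.18 dB SPL: IL = 9.02 dB.

9.0 dB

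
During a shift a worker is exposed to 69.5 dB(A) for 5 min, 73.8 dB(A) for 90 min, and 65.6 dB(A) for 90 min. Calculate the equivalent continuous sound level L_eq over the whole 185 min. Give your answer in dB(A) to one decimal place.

Weight each interval's intensity by its duration and average over T = 185 min:
Σ tᵢ·10^(Lᵢ/10) = 5·10^(69.5/10) + 90·10^(73.8/10) + 90·10^(65.6/10) = 2.530e+09.
L_eq = 10·log₁₀(2.530e+09/185) = 71.36 dB(A).

71.4 dB(A)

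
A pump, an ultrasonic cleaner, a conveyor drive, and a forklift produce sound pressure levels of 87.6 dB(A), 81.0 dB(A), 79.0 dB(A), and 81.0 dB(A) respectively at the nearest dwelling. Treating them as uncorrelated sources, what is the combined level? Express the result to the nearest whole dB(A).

90 dB(A)

Incoherent sources combine by intensity addition: L_total = 10·log₁₀(Σ 10^(L_i/10)).
Σ 10^(L/10) = 10^(87.6/10) + 10^(81.0/10) + 10^(79.0/10) + 10^(81.0/10) = 9.067e+08.
L_total = 10·log₁₀(9.067e+08) = 89.57 dB(A).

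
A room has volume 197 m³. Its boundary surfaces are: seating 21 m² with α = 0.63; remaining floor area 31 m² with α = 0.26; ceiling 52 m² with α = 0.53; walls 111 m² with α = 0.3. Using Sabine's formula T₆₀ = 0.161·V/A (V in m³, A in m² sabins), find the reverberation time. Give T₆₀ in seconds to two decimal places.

0.39 s

Summing Sᵢαᵢ: 21·0.63 + 31·0.26 + 52·0.53 + 111·0.3 = 82.15 m².
T₆₀ = 0.161 × 197 / 82.15 = 0.386 s.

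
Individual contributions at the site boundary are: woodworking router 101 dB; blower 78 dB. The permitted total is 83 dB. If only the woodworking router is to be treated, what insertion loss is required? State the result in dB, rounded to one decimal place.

19.7 dB

Fixed contribution from the other source: Σ 10^(L/10) = 10^(78/10) = 6.310e+07 (78.00 dB).
The limit corresponds to 10^(83/10) = 1.995e+08; subtracting the fixed part leaves 1.364e+08 for the woodworking router, i.e. 81.35 dB.
So the woodworking router must be reduced from 101 to 81.35 dB: IL = 19.65 dB.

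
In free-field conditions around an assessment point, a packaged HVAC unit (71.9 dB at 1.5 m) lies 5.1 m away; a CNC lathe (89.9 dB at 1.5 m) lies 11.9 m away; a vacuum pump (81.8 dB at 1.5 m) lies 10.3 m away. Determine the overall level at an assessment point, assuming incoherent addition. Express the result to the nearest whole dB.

73 dB

Propagate each source to the receiver with L = L_ref − 20·log₁₀(r/r_ref), then add intensities.
packaged HVAC unit: 71.9 − 20·log₁₀(5.1/1.5) = 71.9 − 10.63 = 61.27 dB.
CNC lathe: 89.9 − 20·log₁₀(11.9/1.5) = 89.9 − 17.99 = 71.91 dB.
vacuum pump: 81.8 − 20·log₁₀(10.3/1.5) = 81.8 − 16.73 = 65.07 dB.
Σ 10^(L/10) = 2.008e+07 → L_total = 10·log₁₀(2.008e+07) = 73.03 dB.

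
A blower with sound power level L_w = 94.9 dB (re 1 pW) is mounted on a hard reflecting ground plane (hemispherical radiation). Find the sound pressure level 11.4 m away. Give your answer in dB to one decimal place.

65.8 dB

The power spreads over a hemisphere of area 2π·r², so L_p = L_w − 10·log₁₀(2π·r²).
2π·r² = 816.6 m², 10·log₁₀ of that is 29.120 dB.
L_p = 94.9 − 29.120 = 65.78 dB.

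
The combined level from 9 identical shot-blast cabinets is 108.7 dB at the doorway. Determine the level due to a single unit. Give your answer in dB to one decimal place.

Dividing the total intensity by 9 lowers the level by 10·log₁₀ 9 = 9.542 dB: L₁ = 108.7 − 9.542.

99.2 dB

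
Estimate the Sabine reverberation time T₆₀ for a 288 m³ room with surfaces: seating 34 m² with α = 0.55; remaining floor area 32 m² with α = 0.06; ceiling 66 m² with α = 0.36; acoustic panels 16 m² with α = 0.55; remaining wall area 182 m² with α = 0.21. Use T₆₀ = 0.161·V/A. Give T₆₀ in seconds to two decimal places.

0.51 s

Summing Sᵢαᵢ: 34·0.55 + 32·0.06 + 66·0.36 + 16·0.55 + 182·0.21 = 91.40 m².
T₆₀ = 0.161·V/A = 0.161·288/91.40 = 0.507 s.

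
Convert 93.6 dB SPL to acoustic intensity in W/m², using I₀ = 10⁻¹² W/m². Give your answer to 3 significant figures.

0.00229 W/m²

L = 10·log₁₀(I/I₀) ⇒ I = I₀·10^(L/10) = 10⁻¹² × 10^9.36.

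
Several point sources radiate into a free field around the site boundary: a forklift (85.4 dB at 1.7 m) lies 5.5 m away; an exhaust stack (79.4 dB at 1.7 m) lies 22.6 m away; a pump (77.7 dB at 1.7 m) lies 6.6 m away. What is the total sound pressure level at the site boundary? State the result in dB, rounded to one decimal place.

75.7 dB

Apply inverse-square spreading to bring every level to the receiver, then sum 10^(L/10).
forklift: 85.4 − 20·log₁₀(5.5/1.7) = 85.4 − 10.20 = 75.20 dB.
exhaust stack: 79.4 − 20·log₁₀(22.6/1.7) = 79.4 − 22.47 = 56.93 dB.
pump: 77.7 − 20·log₁₀(6.6/1.7) = 77.7 − 11.78 = 65.92 dB.
Σ 10^(L/10) = 3.753e+07 → L_total = 10·log₁₀(3.753e+07) = 75.74 dB.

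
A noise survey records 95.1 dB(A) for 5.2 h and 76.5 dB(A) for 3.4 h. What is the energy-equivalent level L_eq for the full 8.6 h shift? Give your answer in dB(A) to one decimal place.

93.0 dB(A)

The energy average is taken in the linear domain: L_eq = 10·log₁₀[(Σ tᵢ·10^(Lᵢ/10))/T], T = 8.6 h.
Σ tᵢ·10^(Lᵢ/10) = 5.2·10^(95.1/10) + 3.4·10^(76.5/10) = 1.698e+10.
L_eq = 10·log₁₀(1.698e+10/8.6) = 92.95 dB(A).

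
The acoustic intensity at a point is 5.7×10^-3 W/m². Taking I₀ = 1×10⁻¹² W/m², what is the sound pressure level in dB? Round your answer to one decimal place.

L = 10·log₁₀(I/I₀) = 10·log₁₀(5.7×10^-3/10⁻¹²) = 10·log₁₀(5.7×10^9).
L = 10·(0.7559 + 9) = 97.56 dB.

97.6 dB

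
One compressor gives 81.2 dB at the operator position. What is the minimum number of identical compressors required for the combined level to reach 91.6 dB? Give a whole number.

The shortfall is 91.6 − 81.2 = 10.4 dB, and N units add 10·log₁₀ N, so need 10·log₁₀ N ≥ 10.4.
N ≥ 10^(10.4/10) = 10.965, so N = 11.

11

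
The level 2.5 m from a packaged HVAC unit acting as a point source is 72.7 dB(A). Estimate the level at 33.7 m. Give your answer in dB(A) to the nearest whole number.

50 dB(A)

For a point source, L₂ = L₁ − 20·log₁₀(r₂/r₁).
L₂ = 72.7 − 20·log₁₀(33.7/2.5) = 72.7 − 22.594 = 50.11 dB(A).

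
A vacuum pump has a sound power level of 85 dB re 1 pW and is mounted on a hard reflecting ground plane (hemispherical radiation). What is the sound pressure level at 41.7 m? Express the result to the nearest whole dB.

Free-field hemispherical radiation: L_p = L_w − 10·log₁₀(2π·r²), r = 41.7 m.
2π·r² = 1.093e+04 m², 10·log₁₀ of that is 40.385 dB.
L_p = 85 − 40.385 = 44.62 dB.

45 dB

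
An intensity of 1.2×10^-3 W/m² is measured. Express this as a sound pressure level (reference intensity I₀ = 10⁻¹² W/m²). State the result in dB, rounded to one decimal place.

90.8 dB

L = 10·log₁₀(I/I₀) = 10·log₁₀(1.2×10^-3/10⁻¹²) = 10·log₁₀(1.2×10^9).
L = 10·(0.0792 + 9) = 90.79 dB.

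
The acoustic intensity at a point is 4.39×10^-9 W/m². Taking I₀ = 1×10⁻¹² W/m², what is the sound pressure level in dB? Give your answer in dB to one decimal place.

I/I₀ = 4.39×10^-9/10⁻¹² = 4.39×10^3, and L = 10·log₁₀(I/I₀).
L = 10·(0.6425 + 3) = 36.42 dB.

36.4 dB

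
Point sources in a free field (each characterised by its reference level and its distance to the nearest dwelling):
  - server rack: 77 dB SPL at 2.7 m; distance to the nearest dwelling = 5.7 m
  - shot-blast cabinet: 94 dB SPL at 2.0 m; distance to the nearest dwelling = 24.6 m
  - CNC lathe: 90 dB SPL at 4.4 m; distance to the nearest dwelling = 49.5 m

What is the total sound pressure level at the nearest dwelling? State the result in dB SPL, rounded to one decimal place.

Propagate each source to the receiver with L = L_ref − 20·log₁₀(r/r_ref), then add intensities.
server rack: 77 − 20·log₁₀(5.7/2.7) = 77 − 6.49 = 70.51 dB SPL.
shot-blast cabinet: 94 − 20·log₁₀(24.6/2.0) = 94 − 21.80 = 72.20 dB SPL.
CNC lathe: 90 − 20·log₁₀(49.5/4.4) = 90 − 21.02 = 68.98 dB SPL.
Σ 10^(L/10) = 3.575e+07 → L_total = 10·log₁₀(3.575e+07) = 75.53 dB SPL.

75.5 dB SPL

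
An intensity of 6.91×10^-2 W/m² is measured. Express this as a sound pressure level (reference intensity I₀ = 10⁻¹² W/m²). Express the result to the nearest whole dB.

L = 10·log₁₀(I/I₀) = 10·log₁₀(6.91×10^-2/10⁻¹²) = 10·log₁₀(6.91×10^10).
L = 10·(0.8395 + 10) = 108.39 dB.

108 dB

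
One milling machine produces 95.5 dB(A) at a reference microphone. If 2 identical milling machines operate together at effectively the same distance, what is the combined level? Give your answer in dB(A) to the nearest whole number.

99 dB(A)

L_total = L₁ + 10·log₁₀ N for N identical incoherent sources.
L_total = 95.5 + 10·log₁₀(2) = 95.5 + 3.010 = 98.51 dB(A).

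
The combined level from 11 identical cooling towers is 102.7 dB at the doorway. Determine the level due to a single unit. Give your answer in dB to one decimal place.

Dividing the total intensity by 11 lowers the level by 10·log₁₀ 11 = 10.414 dB: L₁ = 102.7 − 10.414.

92.3 dB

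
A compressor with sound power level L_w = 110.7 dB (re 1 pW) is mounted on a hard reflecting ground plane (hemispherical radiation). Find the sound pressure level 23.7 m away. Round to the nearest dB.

L_p = L_w − 10·log₁₀(2π·r²) with r = 23.7 m.
2π·r² = 3529 m², 10·log₁₀ of that is 35.477 dB.
L_p = 110.7 − 35.477 = 75.22 dB.

75 dB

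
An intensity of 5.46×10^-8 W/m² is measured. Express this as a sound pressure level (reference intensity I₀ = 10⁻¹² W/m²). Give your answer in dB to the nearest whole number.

47 dB

L = 10·log₁₀(I/I₀) = 10·log₁₀(5.46×10^-8/10⁻¹²) = 10·log₁₀(5.46×10^4).
L = 10·(0.7372 + 4) = 47.37 dB.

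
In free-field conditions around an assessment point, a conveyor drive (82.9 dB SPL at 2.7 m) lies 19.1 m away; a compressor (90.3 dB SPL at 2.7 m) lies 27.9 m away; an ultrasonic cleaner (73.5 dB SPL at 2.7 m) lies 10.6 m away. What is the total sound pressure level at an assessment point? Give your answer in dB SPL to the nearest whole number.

First find each source's level at the receiver (point-source: −20·log₁₀(r/r_ref)), then combine on an intensity basis.
conveyor drive: 82.9 − 20·log₁₀(19.1/2.7) = 82.9 − 16.99 = 65.91 dB SPL.
compressor: 90.3 − 20·log₁₀(27.9/2.7) = 90.3 − 20.28 = 70.02 dB SPL.
ultrasonic cleaner: 73.5 − 20·log₁₀(10.6/2.7) = 73.5 − 11.88 = 61.62 dB SPL.
Σ 10^(L/10) = 1.538e+07 → L_total = 10·log₁₀(1.538e+07) = 71.87 dB SPL.

72 dB SPL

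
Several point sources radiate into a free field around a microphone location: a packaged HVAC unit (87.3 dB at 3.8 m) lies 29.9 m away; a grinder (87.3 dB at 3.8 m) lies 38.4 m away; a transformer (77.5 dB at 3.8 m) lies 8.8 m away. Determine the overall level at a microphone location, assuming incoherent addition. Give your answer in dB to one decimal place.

73.9 dB

Apply inverse-square spreading to bring every level to the receiver, then sum 10^(L/10).
packaged HVAC unit: 87.3 − 20·log₁₀(29.9/3.8) = 87.3 − 17.92 = 69.38 dB.
grinder: 87.3 − 20·log₁₀(38.4/3.8) = 87.3 − 20.09 = 67.21 dB.
transformer: 77.5 − 20·log₁₀(8.8/3.8) = 77.5 − 7.29 = 70.21 dB.
Σ 10^(L/10) = 2.442e+07 → L_total = 10·log₁₀(2.442e+07) = 73.88 dB.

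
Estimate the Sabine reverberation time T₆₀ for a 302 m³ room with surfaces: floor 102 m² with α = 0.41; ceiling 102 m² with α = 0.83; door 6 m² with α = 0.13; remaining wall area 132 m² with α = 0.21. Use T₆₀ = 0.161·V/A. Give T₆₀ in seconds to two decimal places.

0.31 s

Total absorption A = 102·0.41 + 102·0.83 + 6·0.13 + 132·0.21 = 154.98 m² sabins.
T₆₀ = 0.161 × 302 / 154.98 = 0.314 s.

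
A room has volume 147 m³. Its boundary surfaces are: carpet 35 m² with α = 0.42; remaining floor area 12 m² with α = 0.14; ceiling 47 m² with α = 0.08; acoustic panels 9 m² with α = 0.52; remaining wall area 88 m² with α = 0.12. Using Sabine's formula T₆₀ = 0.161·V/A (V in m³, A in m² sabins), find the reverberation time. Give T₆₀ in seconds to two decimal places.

A = Σ Sᵢαᵢ = 35·0.42 + 12·0.14 + 47·0.08 + 9·0.52 + 88·0.12 = 35.38 m².
T₆₀ = 0.161·V/A = 0.161·147/35.38 = 0.669 s.

0.67 s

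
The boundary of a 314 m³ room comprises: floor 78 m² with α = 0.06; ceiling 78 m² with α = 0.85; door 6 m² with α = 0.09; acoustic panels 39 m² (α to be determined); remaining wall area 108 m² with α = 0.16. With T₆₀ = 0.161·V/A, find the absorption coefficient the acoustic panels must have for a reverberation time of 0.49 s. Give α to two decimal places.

From T₆₀ = 0.161·V/A, the target T₆₀ = 0.49 s needs A = 0.161·314/0.49 = 103.17 m².
Absorption from the other surfaces = 78·0.06 + 78·0.85 + 6·0.09 + 108·0.16 = 88.80 m², so the acoustic panels must supply 14.37 m² over 39 m².
α = 14.37/39 = 0.368.

0.37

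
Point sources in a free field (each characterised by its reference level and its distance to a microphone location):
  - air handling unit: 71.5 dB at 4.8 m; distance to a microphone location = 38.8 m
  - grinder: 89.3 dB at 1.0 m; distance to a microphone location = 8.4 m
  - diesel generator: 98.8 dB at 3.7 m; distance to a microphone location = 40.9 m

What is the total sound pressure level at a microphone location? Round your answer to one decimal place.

78.7 dB

First find each source's level at the receiver (point-source: −20·log₁₀(r/r_ref)), then combine on an intensity basis.
air handling unit: 71.5 − 20·log₁₀(38.8/4.8) = 71.5 − 18.15 = 53.35 dB.
grinder: 89.3 − 20·log₁₀(8.4/1.0) = 89.3 − 18.49 = 70.81 dB.
diesel generator: 98.8 − 20·log₁₀(40.9/3.7) = 98.8 − 20.87 = 77.93 dB.
Σ 10^(L/10) = 7.436e+07 → L_total = 10·log₁₀(7.436e+07) = 78.71 dB.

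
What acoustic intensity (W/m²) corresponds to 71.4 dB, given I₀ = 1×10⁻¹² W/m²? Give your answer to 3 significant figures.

I = I₀·10^(L/10) = 10⁻¹² × 10^(71.4/10) = 10^(-4.860).

1.38e-05 W/m²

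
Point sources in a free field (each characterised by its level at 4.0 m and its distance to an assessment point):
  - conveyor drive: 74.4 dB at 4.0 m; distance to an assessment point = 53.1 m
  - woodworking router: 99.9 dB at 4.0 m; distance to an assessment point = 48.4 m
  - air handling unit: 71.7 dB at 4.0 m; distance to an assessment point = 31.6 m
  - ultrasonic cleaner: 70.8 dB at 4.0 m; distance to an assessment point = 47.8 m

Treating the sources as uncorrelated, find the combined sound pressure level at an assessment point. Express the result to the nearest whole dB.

78 dB

Apply inverse-square spreading to bring every level to the receiver, then sum 10^(L/10).
conveyor drive: 74.4 − 20·log₁₀(53.1/4.0) = 74.4 − 22.46 = 51.94 dB.
woodworking router: 99.9 − 20·log₁₀(48.4/4.0) = 99.9 − 21.66 = 78.24 dB.
air handling unit: 71.7 − 20·log₁₀(31.6/4.0) = 71.7 − 17.95 = 53.75 dB.
ultrasonic cleaner: 70.8 − 20·log₁₀(47.8/4.0) = 70.8 − 21.55 = 49.25 dB.
Σ 10^(L/10) = 6.722e+07 → L_total = 10·log₁₀(6.722e+07) = 78.28 dB.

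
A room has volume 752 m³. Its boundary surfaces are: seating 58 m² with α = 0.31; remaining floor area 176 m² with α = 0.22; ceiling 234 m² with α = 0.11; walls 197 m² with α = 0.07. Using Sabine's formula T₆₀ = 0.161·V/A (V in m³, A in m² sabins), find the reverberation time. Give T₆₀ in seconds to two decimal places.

Summing Sᵢαᵢ: 58·0.31 + 176·0.22 + 234·0.11 + 197·0.07 = 96.23 m².
T₆₀ = 0.161 × 752 / 96.23 = 1.258 s.

1.26 s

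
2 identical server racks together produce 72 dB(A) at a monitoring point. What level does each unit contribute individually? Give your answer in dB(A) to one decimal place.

2 equal contributions raise the level by 10·log₁₀ 2 = 3.010 dB, so each unit alone gives 72 − 3.010.

69.0 dB(A)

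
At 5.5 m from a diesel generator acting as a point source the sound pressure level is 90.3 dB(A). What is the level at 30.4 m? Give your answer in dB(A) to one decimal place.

75.4 dB(A)

Point-source attenuation: ΔL = 20·log₁₀(r₂/r₁) = 20·log₁₀(30.4/5.5) = 14.850 dB.
L₂ = 90.3 − 20·log₁₀(30.4/5.5) = 90.3 − 14.850 = 75.45 dB(A).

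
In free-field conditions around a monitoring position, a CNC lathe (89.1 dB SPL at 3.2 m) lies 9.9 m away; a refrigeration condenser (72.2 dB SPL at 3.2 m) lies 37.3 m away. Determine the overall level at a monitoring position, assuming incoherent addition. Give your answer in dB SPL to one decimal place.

79.3 dB SPL

Apply inverse-square spreading to bring every level to the receiver, then sum 10^(L/10).
CNC lathe: 89.1 − 20·log₁₀(9.9/3.2) = 89.1 − 9.81 = 79.29 dB SPL.
refrigeration condenser: 72.2 − 20·log₁₀(37.3/3.2) = 72.2 − 21.33 = 50.87 dB SPL.
Σ 10^(L/10) = 8.505e+07 → L_total = 10·log₁₀(8.505e+07) = 79.30 dB SPL.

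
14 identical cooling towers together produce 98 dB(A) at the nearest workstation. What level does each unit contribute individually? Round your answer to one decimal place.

14 equal contributions raise the level by 10·log₁₀ 14 = 11.461 dB, so each unit alone gives 98 − 11.461.

86.5 dB(A)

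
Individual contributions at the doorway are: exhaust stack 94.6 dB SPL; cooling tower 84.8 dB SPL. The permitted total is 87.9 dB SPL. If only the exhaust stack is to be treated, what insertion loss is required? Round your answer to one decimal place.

9.6 dB

Everything except the exhaust stack sums to 10^(84.8/10) = 3.020e+08 in linear terms, 84.80 dB SPL.
The limit corresponds to 10^(87.9/10) = 6.166e+08; subtracting the fixed part leaves 3.146e+08 for the exhaust stack, i.e. 84.98 dB SPL.
Required insertion loss = 94.6 − 84.98 = 9.62 dB.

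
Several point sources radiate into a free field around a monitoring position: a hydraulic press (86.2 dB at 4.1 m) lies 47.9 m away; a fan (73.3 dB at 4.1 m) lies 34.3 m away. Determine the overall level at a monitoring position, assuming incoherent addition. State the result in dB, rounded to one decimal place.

65.3 dB

Propagate each source to the receiver with L = L_ref − 20·log₁₀(r/r_ref), then add intensities.
hydraulic press: 86.2 − 20·log₁₀(47.9/4.1) = 86.2 − 21.35 = 64.85 dB.
fan: 73.3 − 20·log₁₀(34.3/4.1) = 73.3 − 18.45 = 54.85 dB.
Σ 10^(L/10) = 3.360e+06 → L_total = 10·log₁₀(3.360e+06) = 65.26 dB.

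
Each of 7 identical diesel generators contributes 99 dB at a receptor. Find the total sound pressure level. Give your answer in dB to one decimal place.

L_total = L₁ + 10·log₁₀ N for N identical incoherent sources.
L_total = 99 + 10·log₁₀(7) = 99 + 8.451 = 107.45 dB.

107.5 dB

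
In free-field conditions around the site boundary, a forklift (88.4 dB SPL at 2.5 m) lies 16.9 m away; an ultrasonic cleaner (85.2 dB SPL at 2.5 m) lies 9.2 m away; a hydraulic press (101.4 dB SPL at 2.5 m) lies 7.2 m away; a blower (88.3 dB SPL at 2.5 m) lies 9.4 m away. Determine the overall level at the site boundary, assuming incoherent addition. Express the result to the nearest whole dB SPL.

Propagate each source to the receiver with L = L_ref − 20·log₁₀(r/r_ref), then add intensities.
forklift: 88.4 − 20·log₁₀(16.9/2.5) = 88.4 − 16.60 = 71.80 dB SPL.
ultrasonic cleaner: 85.2 − 20·log₁₀(9.2/2.5) = 85.2 − 11.32 = 73.88 dB SPL.
hydraulic press: 101.4 − 20·log₁₀(7.2/2.5) = 101.4 − 9.19 = 92.21 dB SPL.
blower: 88.3 − 20·log₁₀(9.4/2.5) = 88.3 − 11.50 = 76.80 dB SPL.
Σ 10^(L/10) = 1.752e+09 → L_total = 10·log₁₀(1.752e+09) = 92.43 dB SPL.

92 dB SPL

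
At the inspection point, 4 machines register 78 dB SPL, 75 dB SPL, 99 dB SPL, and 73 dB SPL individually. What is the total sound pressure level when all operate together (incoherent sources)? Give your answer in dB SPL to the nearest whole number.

99 dB SPL

For uncorrelated sources the intensities add, so convert each level to linear form, sum, and take 10·log₁₀ of the total.
Σ 10^(L/10) = 10^(78/10) + 10^(75/10) + 10^(99/10) + 10^(73/10) = 8.058e+09.
L_total = 10·log₁₀(8.058e+09) = 99.06 dB SPL.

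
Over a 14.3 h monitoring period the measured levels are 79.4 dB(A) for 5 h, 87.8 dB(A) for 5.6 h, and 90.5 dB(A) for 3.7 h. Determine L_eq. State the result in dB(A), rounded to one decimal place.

L_eq = 10·log₁₀[(1/T)·Σ tᵢ·10^(Lᵢ/10)] with T = 14.3 h.
Σ tᵢ·10^(Lᵢ/10) = 5·10^(79.4/10) + 5.6·10^(87.8/10) + 3.7·10^(90.5/10) = 7.961e+09.
L_eq = 10·log₁₀(7.961e+09/14.3) = 87.46 dB(A).

87.5 dB(A)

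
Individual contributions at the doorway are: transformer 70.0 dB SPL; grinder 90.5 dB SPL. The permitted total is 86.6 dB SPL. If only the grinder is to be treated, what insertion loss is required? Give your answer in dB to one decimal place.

4.0 dB

The untreated sources together contribute 10^(70.0/10) = 1.000e+07, i.e. 70.00 dB SPL.
The limit corresponds to 10^(86.6/10) = 4.571e+08; subtracting the fixed part leaves 4.471e+08 for the grinder, i.e. 86.50 dB SPL.
So the grinder must be reduced from 90.5 to 86.50 dB SPL: IL = 4.00 dB.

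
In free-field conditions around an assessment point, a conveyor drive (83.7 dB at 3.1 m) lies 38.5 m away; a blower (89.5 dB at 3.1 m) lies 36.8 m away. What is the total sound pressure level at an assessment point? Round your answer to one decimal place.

68.9 dB

Propagate each source to the receiver with L = L_ref − 20·log₁₀(r/r_ref), then add intensities.
conveyor drive: 83.7 − 20·log₁₀(38.5/3.1) = 83.7 − 21.88 = 61.82 dB.
blower: 89.5 − 20·log₁₀(36.8/3.1) = 89.5 − 21.49 = 68.01 dB.
Σ 10^(L/10) = 7.844e+06 → L_total = 10·log₁₀(7.844e+06) = 68.95 dB.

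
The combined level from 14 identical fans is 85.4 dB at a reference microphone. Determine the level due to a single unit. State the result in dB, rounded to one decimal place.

73.9 dB

For N identical incoherent sources L_total = L₁ + 10·log₁₀ N, so L₁ = 85.4 − 10·log₁₀(14) = 85.4 − 11.461.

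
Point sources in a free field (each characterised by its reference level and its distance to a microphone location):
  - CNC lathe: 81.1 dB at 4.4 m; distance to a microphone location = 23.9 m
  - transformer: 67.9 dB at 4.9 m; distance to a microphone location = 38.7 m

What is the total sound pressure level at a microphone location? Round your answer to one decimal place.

Apply inverse-square spreading to bring every level to the receiver, then sum 10^(L/10).
CNC lathe: 81.1 − 20·log₁₀(23.9/4.4) = 81.1 − 14.70 = 66.40 dB.
transformer: 67.9 − 20·log₁₀(38.7/4.9) = 67.9 − 17.95 = 49.95 dB.
Σ 10^(L/10) = 4.465e+06 → L_total = 10·log₁₀(4.465e+06) = 66.50 dB.

66.5 dB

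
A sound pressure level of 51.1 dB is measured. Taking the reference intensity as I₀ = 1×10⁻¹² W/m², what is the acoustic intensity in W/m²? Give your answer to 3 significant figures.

1.29e-07 W/m²

I = I₀·10^(L/10) = 10⁻¹² × 10^(51.1/10) = 10^(-6.890).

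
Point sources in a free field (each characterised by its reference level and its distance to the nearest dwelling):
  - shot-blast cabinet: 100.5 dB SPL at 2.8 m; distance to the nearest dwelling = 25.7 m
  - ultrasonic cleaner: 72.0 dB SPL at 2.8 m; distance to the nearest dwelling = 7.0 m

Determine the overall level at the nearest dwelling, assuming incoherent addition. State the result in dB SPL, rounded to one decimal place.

81.3 dB SPL

Propagate each source to the receiver with L = L_ref − 20·log₁₀(r/r_ref), then add intensities.
shot-blast cabinet: 100.5 − 20·log₁₀(25.7/2.8) = 100.5 − 19.26 = 81.24 dB SPL.
ultrasonic cleaner: 72.0 − 20·log₁₀(7.0/2.8) = 72.0 − 7.96 = 64.04 dB SPL.
Σ 10^(L/10) = 1.357e+08 → L_total = 10·log₁₀(1.357e+08) = 81.33 dB SPL.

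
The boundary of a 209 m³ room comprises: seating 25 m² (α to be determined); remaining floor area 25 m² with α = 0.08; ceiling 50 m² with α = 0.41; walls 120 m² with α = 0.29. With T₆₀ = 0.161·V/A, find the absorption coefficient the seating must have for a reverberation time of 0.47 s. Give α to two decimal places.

0.57

Required total absorption A = 0.161·209/0.47 = 71.59 m².
Absorption from the other surfaces = 25·0.08 + 50·0.41 + 120·0.29 = 57.30 m², so the seating must supply 14.29 m² over 25 m².
α = 14.29/25 = 0.572.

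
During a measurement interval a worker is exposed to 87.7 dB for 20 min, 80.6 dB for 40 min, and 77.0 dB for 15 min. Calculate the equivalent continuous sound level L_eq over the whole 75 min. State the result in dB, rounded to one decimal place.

83.6 dB

L_eq = 10·log₁₀[(1/T)·Σ tᵢ·10^(Lᵢ/10)] with T = 75 min.
Σ tᵢ·10^(Lᵢ/10) = 20·10^(87.7/10) + 40·10^(80.6/10) + 15·10^(77.0/10) = 1.712e+10.
L_eq = 10·log₁₀(1.712e+10/75) = 83.58 dB.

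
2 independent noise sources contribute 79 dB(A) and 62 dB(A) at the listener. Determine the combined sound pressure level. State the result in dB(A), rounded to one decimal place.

79.1 dB(A)

Incoherent sources combine by intensity addition: L_total = 10·log₁₀(Σ 10^(L_i/10)).
Σ 10^(L/10) = 10^(79/10) + 10^(62/10) = 8.102e+07.
L_total = 10·log₁₀(8.102e+07) = 79.09 dB(A).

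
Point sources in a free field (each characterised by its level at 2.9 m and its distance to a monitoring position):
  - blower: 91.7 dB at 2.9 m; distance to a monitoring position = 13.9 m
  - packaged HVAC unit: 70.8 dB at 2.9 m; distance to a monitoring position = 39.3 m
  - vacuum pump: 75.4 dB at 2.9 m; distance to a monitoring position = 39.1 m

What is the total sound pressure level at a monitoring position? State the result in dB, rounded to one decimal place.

78.1 dB

First find each source's level at the receiver (point-source: −20·log₁₀(r/r_ref)), then combine on an intensity basis.
blower: 91.7 − 20·log₁₀(13.9/2.9) = 91.7 − 13.61 = 78.09 dB.
packaged HVAC unit: 70.8 − 20·log₁₀(39.3/2.9) = 70.8 − 22.64 = 48.16 dB.
vacuum pump: 75.4 − 20·log₁₀(39.1/2.9) = 75.4 − 22.60 = 52.80 dB.
Σ 10^(L/10) = 6.464e+07 → L_total = 10·log₁₀(6.464e+07) = 78.10 dB.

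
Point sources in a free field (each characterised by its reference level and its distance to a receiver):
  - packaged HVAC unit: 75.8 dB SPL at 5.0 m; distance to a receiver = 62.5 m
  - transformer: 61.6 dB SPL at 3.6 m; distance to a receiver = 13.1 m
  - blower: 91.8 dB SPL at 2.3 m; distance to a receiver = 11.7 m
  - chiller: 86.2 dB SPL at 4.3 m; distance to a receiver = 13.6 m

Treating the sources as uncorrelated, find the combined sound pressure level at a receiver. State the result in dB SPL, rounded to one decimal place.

80.0 dB SPL

Propagate each source to the receiver with L = L_ref − 20·log₁₀(r/r_ref), then add intensities.
packaged HVAC unit: 75.8 − 20·log₁₀(62.5/5.0) = 75.8 − 21.94 = 53.86 dB SPL.
transformer: 61.6 − 20·log₁₀(13.1/3.6) = 61.6 − 11.22 = 50.38 dB SPL.
blower: 91.8 − 20·log₁₀(11.7/2.3) = 91.8 − 14.13 = 77.67 dB SPL.
chiller: 86.2 − 20·log₁₀(13.6/4.3) = 86.2 − 10.00 = 76.20 dB SPL.
Σ 10^(L/10) = 1.005e+08 → L_total = 10·log₁₀(1.005e+08) = 80.02 dB SPL.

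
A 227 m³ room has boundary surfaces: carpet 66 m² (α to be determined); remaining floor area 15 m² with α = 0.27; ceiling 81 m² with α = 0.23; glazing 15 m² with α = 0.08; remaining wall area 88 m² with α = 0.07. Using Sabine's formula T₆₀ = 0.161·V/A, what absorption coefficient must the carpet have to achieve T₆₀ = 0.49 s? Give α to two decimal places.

From T₆₀ = 0.161·V/A, the target T₆₀ = 0.49 s needs A = 0.161·227/0.49 = 74.59 m².
Absorption from the other surfaces = 15·0.27 + 81·0.23 + 15·0.08 + 88·0.07 = 30.04 m², so the carpet must supply 44.55 m² over 66 m².
α = 44.55/66 = 0.675.

0.67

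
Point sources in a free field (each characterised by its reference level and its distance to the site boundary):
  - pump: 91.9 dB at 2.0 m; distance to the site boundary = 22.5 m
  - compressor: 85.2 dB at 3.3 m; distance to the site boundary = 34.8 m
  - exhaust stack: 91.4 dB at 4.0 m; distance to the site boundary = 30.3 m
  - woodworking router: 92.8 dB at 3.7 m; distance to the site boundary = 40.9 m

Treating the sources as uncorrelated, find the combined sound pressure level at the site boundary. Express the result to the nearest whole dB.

77 dB

Apply inverse-square spreading to bring every level to the receiver, then sum 10^(L/10).
pump: 91.9 − 20·log₁₀(22.5/2.0) = 91.9 − 21.02 = 70.88 dB.
compressor: 85.2 − 20·log₁₀(34.8/3.3) = 85.2 − 20.46 = 64.74 dB.
exhaust stack: 91.4 − 20·log₁₀(30.3/4.0) = 91.4 − 17.59 = 73.81 dB.
woodworking router: 92.8 − 20·log₁₀(40.9/3.7) = 92.8 − 20.87 = 71.93 dB.
Σ 10^(L/10) = 5.487e+07 → L_total = 10·log₁₀(5.487e+07) = 77.39 dB.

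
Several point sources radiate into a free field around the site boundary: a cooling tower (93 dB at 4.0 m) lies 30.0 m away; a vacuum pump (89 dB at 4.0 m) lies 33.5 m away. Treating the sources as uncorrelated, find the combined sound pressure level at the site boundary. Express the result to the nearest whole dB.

77 dB

Propagate each source to the receiver with L = L_ref − 20·log₁₀(r/r_ref), then add intensities.
cooling tower: 93 − 20·log₁₀(30.0/4.0) = 93 − 17.50 = 75.50 dB.
vacuum pump: 89 − 20·log₁₀(33.5/4.0) = 89 − 18.46 = 70.54 dB.
Σ 10^(L/10) = 4.680e+07 → L_total = 10·log₁₀(4.680e+07) = 76.70 dB.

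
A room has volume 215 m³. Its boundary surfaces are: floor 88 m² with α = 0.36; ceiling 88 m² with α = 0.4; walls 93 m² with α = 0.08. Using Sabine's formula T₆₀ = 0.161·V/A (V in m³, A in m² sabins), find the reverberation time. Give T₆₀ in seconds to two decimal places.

0.47 s

Summing Sᵢαᵢ: 88·0.36 + 88·0.4 + 93·0.08 = 74.32 m².
T₆₀ = 0.161 × 215 / 74.32 = 0.466 s.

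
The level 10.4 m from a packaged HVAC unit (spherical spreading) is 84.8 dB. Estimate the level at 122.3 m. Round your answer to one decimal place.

Point-source attenuation: ΔL = 20·log₁₀(r₂/r₁) = 20·log₁₀(122.3/10.4) = 21.408 dB.
L₂ = 84.8 − 20·log₁₀(122.3/10.4) = 84.8 − 21.408 = 63.39 dB.

63.4 dB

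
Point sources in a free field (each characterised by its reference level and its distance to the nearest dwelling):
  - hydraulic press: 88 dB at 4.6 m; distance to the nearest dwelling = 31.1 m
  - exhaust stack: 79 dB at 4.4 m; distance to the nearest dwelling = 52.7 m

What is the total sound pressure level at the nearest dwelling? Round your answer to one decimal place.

Apply inverse-square spreading to bring every level to the receiver, then sum 10^(L/10).
hydraulic press: 88 − 20·log₁₀(31.1/4.6) = 88 − 16.60 = 71.40 dB.
exhaust stack: 79 − 20·log₁₀(52.7/4.4) = 79 − 21.57 = 57.43 dB.
Σ 10^(L/10) = 1.436e+07 → L_total = 10·log₁₀(1.436e+07) = 71.57 dB.

71.6 dB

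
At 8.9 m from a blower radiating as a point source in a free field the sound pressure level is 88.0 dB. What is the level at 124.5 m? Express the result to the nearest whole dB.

For a point source, L₂ = L₁ − 20·log₁₀(r₂/r₁).
L₂ = 88.0 − 20·log₁₀(124.5/8.9) = 88.0 − 22.916 = 65.08 dB.

65 dB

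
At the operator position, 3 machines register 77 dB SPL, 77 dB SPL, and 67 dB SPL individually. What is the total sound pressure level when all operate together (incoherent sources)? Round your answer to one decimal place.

80.2 dB SPL

Incoherent sources combine by intensity addition: L_total = 10·log₁₀(Σ 10^(L_i/10)).
Σ 10^(L/10) = 10^(77/10) + 10^(77/10) + 10^(67/10) = 1.052e+08.
L_total = 10·log₁₀(1.052e+08) = 80.22 dB SPL.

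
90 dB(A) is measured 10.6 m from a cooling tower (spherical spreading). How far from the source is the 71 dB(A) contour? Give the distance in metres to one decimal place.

For a point source L₁ − L₂ = 20·log₁₀(r₂/r₁), so r₂ = r₁·10^((L₁−L₂)/20).
r₂ = 10.6·10^((90−71)/20) = 10.6·10^(19.0/20) = 94.47 m.

94.5 m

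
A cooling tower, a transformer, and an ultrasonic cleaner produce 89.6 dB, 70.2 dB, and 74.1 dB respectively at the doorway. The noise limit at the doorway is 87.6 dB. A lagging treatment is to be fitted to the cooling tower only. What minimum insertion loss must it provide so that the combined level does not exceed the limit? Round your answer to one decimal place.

2.3 dB

The untreated sources together contribute 10^(70.2/10) + 10^(74.1/10) = 3.618e+07, i.e. 75.58 dB.
To meet 87.6 dB overall, the treated cooling tower may contribute at most 10^(87.6/10) − 3.618e+07 = 5.393e+08, i.e. 87.32 dB.
So the cooling tower must be reduced from 89.6 to 87.32 dB: IL = 2.28 dB.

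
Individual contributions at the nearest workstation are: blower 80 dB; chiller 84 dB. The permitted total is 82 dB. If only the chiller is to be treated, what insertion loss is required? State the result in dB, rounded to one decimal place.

6.3 dB

Everything except the chiller sums to 10^(80/10) = 1.000e+08 in linear terms, 80.00 dB.
To meet 82 dB overall, the treated chiller may contribute at most 10^(82/10) − 1.000e+08 = 5.849e+07, i.e. 77.67 dB.
So the chiller must be reduced from 84 to 77.67 dB: IL = 6.33 dB.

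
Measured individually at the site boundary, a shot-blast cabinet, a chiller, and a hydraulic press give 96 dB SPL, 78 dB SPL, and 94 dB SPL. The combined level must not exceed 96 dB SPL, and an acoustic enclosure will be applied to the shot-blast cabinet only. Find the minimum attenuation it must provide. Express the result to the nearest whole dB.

5 dB

Fixed contribution from the other sources: Σ 10^(L/10) = 10^(78/10) + 10^(94/10) = 2.575e+09 (94.11 dB SPL).
To meet 96 dB SPL overall, the treated shot-blast cabinet may contribute at most 10^(96/10) − 2.575e+09 = 1.406e+09, i.e. 91.48 dB SPL.
Required insertion loss = 96 − 91.48 = 4.52 dB.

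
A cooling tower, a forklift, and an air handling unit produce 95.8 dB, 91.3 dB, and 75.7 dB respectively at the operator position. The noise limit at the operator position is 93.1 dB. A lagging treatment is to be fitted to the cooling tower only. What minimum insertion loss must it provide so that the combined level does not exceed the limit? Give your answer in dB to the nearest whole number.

8 dB

Fixed contribution from the other sources: Σ 10^(L/10) = 10^(91.3/10) + 10^(75.7/10) = 1.386e+09 (91.42 dB).
To meet 93.1 dB overall, the treated cooling tower may contribute at most 10^(93.1/10) − 1.386e+09 = 6.556e+08, i.e. 88.17 dB.
Required insertion loss = 95.8 − 88.17 = 7.63 dB.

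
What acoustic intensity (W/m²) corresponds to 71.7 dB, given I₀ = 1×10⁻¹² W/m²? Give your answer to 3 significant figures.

I = I₀·10^(L/10) = 10⁻¹² × 10^(71.7/10) = 10^(-4.830).

1.48e-05 W/m²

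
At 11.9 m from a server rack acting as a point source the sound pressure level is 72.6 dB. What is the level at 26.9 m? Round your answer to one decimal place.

For a point source, L₂ = L₁ − 20·log₁₀(r₂/r₁).
L₂ = 72.6 − 20·log₁₀(26.9/11.9) = 72.6 − 7.084 = 65.52 dB.

65.5 dB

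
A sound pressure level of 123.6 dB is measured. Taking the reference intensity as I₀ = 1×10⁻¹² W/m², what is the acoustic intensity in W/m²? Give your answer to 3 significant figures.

I/I₀ = 10^(123.6/10) = 2.291e+12, so I = 2.291e+12 × 10⁻¹² W/m².

2.29 W/m²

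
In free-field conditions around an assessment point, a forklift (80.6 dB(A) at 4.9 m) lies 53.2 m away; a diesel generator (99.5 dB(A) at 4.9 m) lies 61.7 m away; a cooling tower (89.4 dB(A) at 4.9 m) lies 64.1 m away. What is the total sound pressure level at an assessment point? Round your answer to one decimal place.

77.9 dB(A)

Propagate each source to the receiver with L = L_ref − 20·log₁₀(r/r_ref), then add intensities.
forklift: 80.6 − 20·log₁₀(53.2/4.9) = 80.6 − 20.71 = 59.89 dB(A).
diesel generator: 99.5 − 20·log₁₀(61.7/4.9) = 99.5 − 22.00 = 77.50 dB(A).
cooling tower: 89.4 − 20·log₁₀(64.1/4.9) = 89.4 − 22.33 = 67.07 dB(A).
Σ 10^(L/10) = 6.227e+07 → L_total = 10·log₁₀(6.227e+07) = 77.94 dB(A).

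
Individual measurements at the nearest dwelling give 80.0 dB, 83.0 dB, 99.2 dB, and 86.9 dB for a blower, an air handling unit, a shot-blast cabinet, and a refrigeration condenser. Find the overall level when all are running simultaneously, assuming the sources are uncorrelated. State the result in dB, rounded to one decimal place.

For uncorrelated sources the intensities add, so convert each level to linear form, sum, and take 10·log₁₀ of the total.
Σ 10^(L/10) = 10^(80.0/10) + 10^(83.0/10) + 10^(99.2/10) + 10^(86.9/10) = 9.107e+09.
L_total = 10·log₁₀(9.107e+09) = 99.59 dB.

99.6 dB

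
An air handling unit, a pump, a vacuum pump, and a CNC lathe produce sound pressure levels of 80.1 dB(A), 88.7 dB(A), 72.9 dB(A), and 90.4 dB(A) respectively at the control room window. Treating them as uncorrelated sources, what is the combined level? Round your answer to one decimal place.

92.9 dB(A)

Incoherent sources combine by intensity addition: L_total = 10·log₁₀(Σ 10^(L_i/10)).
Σ 10^(L/10) = 10^(80.1/10) + 10^(88.7/10) + 10^(72.9/10) + 10^(90.4/10) = 1.960e+09.
L_total = 10·log₁₀(1.960e+09) = 92.92 dB(A).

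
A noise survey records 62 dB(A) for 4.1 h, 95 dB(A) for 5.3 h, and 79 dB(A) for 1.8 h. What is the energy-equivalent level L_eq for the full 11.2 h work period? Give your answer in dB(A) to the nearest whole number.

92 dB(A)

The energy average is taken in the linear domain: L_eq = 10·log₁₀[(Σ tᵢ·10^(Lᵢ/10))/T], T = 11.2 h.
Σ tᵢ·10^(Lᵢ/10) = 4.1·10^(62/10) + 5.3·10^(95/10) + 1.8·10^(79/10) = 1.691e+10.
L_eq = 10·log₁₀(1.691e+10/11.2) = 91.79 dB(A).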